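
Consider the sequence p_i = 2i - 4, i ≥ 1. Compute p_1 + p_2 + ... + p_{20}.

340

Over i = 1..20: Σi = 210.
Total = (2)·210 + (-4)·20 = 340.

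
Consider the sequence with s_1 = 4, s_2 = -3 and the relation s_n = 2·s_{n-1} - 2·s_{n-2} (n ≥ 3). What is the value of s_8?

88

Iterate the recurrence:
s_3 = -14; s_4 = -22; s_5 = -16; s_6 = 12; s_7 = 56; s_8 = 88.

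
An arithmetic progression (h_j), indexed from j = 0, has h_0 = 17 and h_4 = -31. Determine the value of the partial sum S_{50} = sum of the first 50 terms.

Common difference d = (-31 - 17) / (4 - 0) = -12.
h_j = 17 + (j - 0)·(-12).
h_{49} = -571; S = 50·(17 + (-571))/2 = -13850.

-13850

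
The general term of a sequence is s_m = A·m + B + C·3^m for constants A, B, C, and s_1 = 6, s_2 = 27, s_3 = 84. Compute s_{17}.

387420534

Write the equations: A + B + 3C = 6; 2A + B + 9C = 27; 3A + B + 27C = 84.
Subtracting the first from the second: A + 6C = 21.
Subtracting the second from the third: A + 18C = 57.
Solving: C = 3, A = 3, then B = -6.
Hence s_{17} = 3·17 + (-6) + 3·129140163 = 387420534.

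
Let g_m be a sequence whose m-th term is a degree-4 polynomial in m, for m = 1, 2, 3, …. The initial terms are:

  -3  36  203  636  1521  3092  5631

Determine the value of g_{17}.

180621

1st diffs: 39, 167, 433, 885, 1571, 2539.
2nd diffs: 128, 266, 452, 686, 968.
3rd diffs: 138, 186, 234, 282.
4th diffs: 48, 48, 48 (constant).
Newton forward-difference form: g_m = -3 + 39·C(m-1,1) + 128·C(m-1,2) + 138·C(m-1,3) + 48·C(m-1,4).
At m = 17: m-1 = 16, so g_{17} = -3 + 624 + 15360 + 77280 + 87360 = 180621.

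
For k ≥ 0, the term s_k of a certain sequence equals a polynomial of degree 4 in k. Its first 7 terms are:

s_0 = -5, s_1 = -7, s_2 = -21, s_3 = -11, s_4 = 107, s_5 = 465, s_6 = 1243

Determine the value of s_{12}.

1st diffs: -2, -14, 10, 118, 358, 778.
2nd diffs: -12, 24, 108, 240, 420.
3rd diffs: 36, 84, 132, 180.
4th diffs: 48, 48, 48 (constant).
Newton forward-difference form: s_k = -5 + (-2)·C(k,1) + (-12)·C(k,2) + 36·C(k,3) + 48·C(k,4).
At k = 12: k = 12, so s_{12} = -5 - 24 - 792 + 7920 + 23760 = 30859.

30859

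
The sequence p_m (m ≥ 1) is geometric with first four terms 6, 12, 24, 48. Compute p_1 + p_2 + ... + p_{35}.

206158430202

Common ratio r = 2.
p_m = 6·2^(m-1).
S = 6·(2^35 - 1)/(2 - 1) = 6·(34359738368 - 1)/(1) = 206158430202.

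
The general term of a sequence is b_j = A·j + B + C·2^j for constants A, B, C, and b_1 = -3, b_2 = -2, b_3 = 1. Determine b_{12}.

Plug in j = 1, 2, 3: A + B + 2C = -3; 2A + B + 4C = -2; 3A + B + 8C = 1.
Subtracting the first from the second: A + 2C = 1.
Subtracting the second from the third: A + 4C = 3.
Solving: C = 1, A = -1, then B = -4.
So b_j = -1·j + (-4) + 1·2^j; at j=12 this is 4080.

4080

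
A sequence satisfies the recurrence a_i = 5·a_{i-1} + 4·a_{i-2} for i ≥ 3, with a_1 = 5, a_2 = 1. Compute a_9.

Applying the relation repeatedly:
a_3 = 25; a_4 = 129; a_5 = 745; a_6 = 4241; a_7 = 24185; a_8 = 137889; a_9 = 786185.

786185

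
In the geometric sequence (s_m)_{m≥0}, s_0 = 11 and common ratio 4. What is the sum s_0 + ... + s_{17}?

s_m = 11·4^(m-0).
S = 11·(4^18 - 1)/(4 - 1) = 11·(68719476736 - 1)/(3) = 251971414695.

251971414695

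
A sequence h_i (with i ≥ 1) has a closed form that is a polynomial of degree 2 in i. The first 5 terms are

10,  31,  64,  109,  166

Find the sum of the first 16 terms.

1st diffs: 21, 33, 45, 57.
2nd diffs: 12, 12, 12 (constant).
Newton forward-difference form: h_i = 10 + 21·C(i-1,1) + 12·C(i-1,2).
Continuing: …, 235, 316, 409, 514, …, h_{16} = 1585.
Summing i = 1..16 (16 terms) gives 9400.

9400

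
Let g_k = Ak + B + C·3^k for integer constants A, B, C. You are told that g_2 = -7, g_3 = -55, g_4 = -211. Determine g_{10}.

-177079

Plug in k = 2, 3, 4: 2A + B + 9C = -7; 3A + B + 27C = -55; 4A + B + 81C = -211.
Subtracting the first from the second: A + 18C = -48.
Subtracting the second from the third: A + 54C = -156.
Solving: C = -3, A = 6, then B = 8.
Therefore g_{10} = 60 + 8 + (-3)·59049 = -177079.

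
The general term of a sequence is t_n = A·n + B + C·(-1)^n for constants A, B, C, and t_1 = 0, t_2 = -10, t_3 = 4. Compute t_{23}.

Plug in n = 1, 2, 3: A + B - C = 0; 2A + B + C = -10; 3A + B - C = 4.
Subtracting the first from the second: A + 2C = -10.
Subtracting the second from the third: A - 2C = 14.
Solving: C = -6, A = 2, then B = -8.
So t_n = 2·n + (-8) + (-6)·(-1)^n; at n=23 this is 44.

44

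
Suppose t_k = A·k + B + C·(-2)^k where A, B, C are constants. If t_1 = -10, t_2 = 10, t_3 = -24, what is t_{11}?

At k = 1, 2, 3: A + B - 2C = -10; 2A + B + 4C = 10; 3A + B - 8C = -24.
Subtracting the first from the second: A + 6C = 20.
Subtracting the second from the third: A - 12C = -34.
Solving: C = 3, A = 2, then B = -6.
Hence t_{11} = 2·11 + (-6) + 3·(-2048) = -6128.

-6128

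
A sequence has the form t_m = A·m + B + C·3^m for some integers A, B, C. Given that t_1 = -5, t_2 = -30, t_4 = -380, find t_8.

-32760

At m = 1, 2, 4: A + B + 3C = -5; 2A + B + 9C = -30; 4A + B + 81C = -380.
Subtracting the first from the second: A + 6C = -25.
Subtracting the second from the third: 2A + 72C = -350.
Solving: C = -5, A = 5, then B = 5.
So t_m = 5·m + 5 + (-5)·3^m; at m=8 this is -32760.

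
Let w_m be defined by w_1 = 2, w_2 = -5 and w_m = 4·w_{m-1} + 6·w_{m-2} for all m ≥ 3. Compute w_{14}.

Applying the relation repeatedly:
w_3 = -8  w_4 = -62  w_5 = -296  …  w_{11} = -5685632  w_{12} = -29350880  w_{13} = -151517312  w_{14} = -782174528.

-782174528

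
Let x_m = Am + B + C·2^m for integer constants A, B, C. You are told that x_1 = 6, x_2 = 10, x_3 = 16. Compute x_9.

532

Write the equations: A + B + 2C = 6; 2A + B + 4C = 10; 3A + B + 8C = 16.
Subtracting the first from the second: A + 2C = 4.
Subtracting the second from the third: A + 4C = 6.
Solving: C = 1, A = 2, then B = 2.
Hence x_9 = 2·9 + 2 + 1·512 = 532.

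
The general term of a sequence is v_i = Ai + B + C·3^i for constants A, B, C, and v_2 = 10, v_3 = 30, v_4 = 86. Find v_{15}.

14348934

At i = 2, 3, 4: 2A + B + 9C = 10; 3A + B + 27C = 30; 4A + B + 81C = 86.
Subtracting the first from the second: A + 18C = 20.
Subtracting the second from the third: A + 54C = 56.
Solving: C = 1, A = 2, then B = -3.
Hence v_{15} = 2·15 + (-3) + 1·14348907 = 14348934.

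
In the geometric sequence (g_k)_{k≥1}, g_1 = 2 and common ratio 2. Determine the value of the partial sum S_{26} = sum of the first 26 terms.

134217726

g_k = 2·2^(k-1).
S = 2·(2^26 - 1)/(2 - 1) = 2·(67108864 - 1)/(1) = 134217726.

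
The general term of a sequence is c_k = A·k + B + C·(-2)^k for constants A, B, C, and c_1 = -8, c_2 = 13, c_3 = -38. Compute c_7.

-530

At k = 1, 2, 3: A + B - 2C = -8; 2A + B + 4C = 13; 3A + B - 8C = -38.
Subtracting the first from the second: A + 6C = 21.
Subtracting the second from the third: A - 12C = -51.
Solving: C = 4, A = -3, then B = 3.
Hence c_7 = -3·7 + 3 + 4·(-128) = -530.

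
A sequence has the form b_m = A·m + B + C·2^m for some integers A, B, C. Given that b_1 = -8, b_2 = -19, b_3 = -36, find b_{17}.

-393298

Write the equations: A + B + 2C = -8; 2A + B + 4C = -19; 3A + B + 8C = -36.
Subtracting the first from the second: A + 2C = -11.
Subtracting the second from the third: A + 4C = -17.
Solving: C = -3, A = -5, then B = 3.
Hence b_{17} = -5·17 + 3 + (-3)·131072 = -393298.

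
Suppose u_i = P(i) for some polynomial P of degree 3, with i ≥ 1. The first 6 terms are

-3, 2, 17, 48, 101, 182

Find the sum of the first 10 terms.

1st diffs: 5, 15, 31, 53, 81.
2nd diffs: 10, 16, 22, 28.
3rd diffs: 6, 6, 6 (constant).
So u_i = i^3 - i^2 + i - 4.
Continuing: 297, 452, 653, 906.
Summing i = 1..10 (10 terms) gives 2655.

2655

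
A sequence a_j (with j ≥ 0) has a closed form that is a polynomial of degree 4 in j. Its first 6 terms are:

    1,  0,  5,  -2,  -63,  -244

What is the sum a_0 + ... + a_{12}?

1st diffs: -1, 5, -7, -61, -181.
2nd diffs: 6, -12, -54, -120.
3rd diffs: -18, -42, -66.
4th diffs: -24, -24 (constant).
Newton forward-difference form: a_j = 1 + (-1)·C(j,1) + 6·C(j,2) + (-18)·C(j,3) + (-24)·C(j,4).
Continuing: …, -635, -1350, -2527, -4328, …, a_{12} = -15455.
Summing j = 0..12 (13 terms) gives -42107.

-42107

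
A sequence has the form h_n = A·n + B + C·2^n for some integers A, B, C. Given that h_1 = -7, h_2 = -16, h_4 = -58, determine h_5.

Write the equations: A + B + 2C = -7; 2A + B + 4C = -16; 4A + B + 16C = -58.
Subtracting the first from the second: A + 2C = -9.
Subtracting the second from the third: 2A + 12C = -42.
Solving: C = -3, A = -3, then B = 2.
Therefore h_5 = -15 + 2 + (-3)·32 = -109.

-109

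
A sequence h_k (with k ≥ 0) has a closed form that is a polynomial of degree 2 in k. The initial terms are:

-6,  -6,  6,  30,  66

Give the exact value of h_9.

1st diffs: 0, 12, 24, 36.
2nd diffs: 12, 12, 12 (constant).
Newton forward-difference form: h_k = -6 + 12·C(k,2).
At k = 9: k = 9, so h_9 = -6 + 432 = 426.

426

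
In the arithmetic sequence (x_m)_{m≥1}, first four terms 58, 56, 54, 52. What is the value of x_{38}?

-16

Common difference d = -2.
x_m = 58 + (m - 1)·(-2).
x_{38} = 58 + 37·(-2) = -16.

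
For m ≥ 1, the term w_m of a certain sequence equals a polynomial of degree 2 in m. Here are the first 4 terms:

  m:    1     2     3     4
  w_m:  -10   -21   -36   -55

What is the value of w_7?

-136

1st diffs: -11, -15, -19.
2nd diffs: -4, -4 (constant).
Newton forward-difference form: w_m = -10 + (-11)·C(m-1,1) + (-4)·C(m-1,2).
At m = 7: m-1 = 6, so w_7 = -10 - 66 - 60 = -136.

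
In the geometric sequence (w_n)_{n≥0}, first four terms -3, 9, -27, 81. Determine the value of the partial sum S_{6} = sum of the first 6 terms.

Common ratio r = -3.
w_n = (-3)·(-3)^(n-0).
S = (-3)·((-3)^6 - 1)/(-3 - 1) = (-3)·(729 - 1)/(-4) = 546.

546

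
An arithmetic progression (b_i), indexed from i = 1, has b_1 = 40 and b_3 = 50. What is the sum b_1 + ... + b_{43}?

Common difference d = (50 - 40) / (3 - 1) = 5.
b_i = 40 + (i - 1)·5.
b_{43} = 250; S = 43·(40 + 250)/2 = 6235.

6235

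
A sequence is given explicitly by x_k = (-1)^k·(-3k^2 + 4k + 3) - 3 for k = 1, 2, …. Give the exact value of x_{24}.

(-1)^24 = 1; -3k^2 + 4k + 3 at k=24 is -1629; so x_{24} = -1632.

-1632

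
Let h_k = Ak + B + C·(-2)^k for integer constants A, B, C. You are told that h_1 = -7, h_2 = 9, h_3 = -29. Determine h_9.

-1553

Plug in k = 1, 2, 3: A + B - 2C = -7; 2A + B + 4C = 9; 3A + B - 8C = -29.
Subtracting the first from the second: A + 6C = 16.
Subtracting the second from the third: A - 12C = -38.
Solving: C = 3, A = -2, then B = 1.
Hence h_9 = -2·9 + 1 + 3·(-512) = -1553.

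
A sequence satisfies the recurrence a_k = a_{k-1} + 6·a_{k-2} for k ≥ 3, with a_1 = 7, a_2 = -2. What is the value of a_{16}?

34286644

Applying the relation repeatedly:
a_3 = 40  a_4 = 28  a_5 = 268  …  a_{13} = 1294300  a_{14} = 3788692  a_{15} = 11554492  a_{16} = 34286644.
(Characteristic roots are 3 and -2.)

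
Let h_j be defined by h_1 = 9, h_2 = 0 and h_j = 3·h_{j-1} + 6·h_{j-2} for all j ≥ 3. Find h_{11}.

5489370

Iterate the recurrence:
h_3 = 54, h_4 = 162, h_5 = 810, h_6 = 3402, h_7 = 15066, h_8 = 65610, h_9 = 287226, h_{10} = 1255338, h_{11} = 5489370.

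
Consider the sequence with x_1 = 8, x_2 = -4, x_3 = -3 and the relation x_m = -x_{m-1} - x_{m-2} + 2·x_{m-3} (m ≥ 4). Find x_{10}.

227

Step forward from the initial values:
x_4 = 23;  x_5 = -28;  x_6 = -1;  x_7 = 75;  x_8 = -130;  x_9 = 53;  x_{10} = 227.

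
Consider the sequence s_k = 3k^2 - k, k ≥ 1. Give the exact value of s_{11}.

352

s_{11} = 3·11^2 - 1·11 = 352.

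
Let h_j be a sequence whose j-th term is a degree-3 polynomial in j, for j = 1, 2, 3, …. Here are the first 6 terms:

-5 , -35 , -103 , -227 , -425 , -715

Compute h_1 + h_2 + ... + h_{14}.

-34650

1st diffs: -30, -68, -124, -198, -290.
2nd diffs: -38, -56, -74, -92.
3rd diffs: -18, -18, -18 (constant).
Newton forward-difference form: h_j = -5 + (-30)·C(j-1,1) + (-38)·C(j-1,2) + (-18)·C(j-1,3).
Continuing: …, -1115, -1643, -2317, -3155, …, h_{14} = -8507.
Summing j = 1..14 (14 terms) gives -34650.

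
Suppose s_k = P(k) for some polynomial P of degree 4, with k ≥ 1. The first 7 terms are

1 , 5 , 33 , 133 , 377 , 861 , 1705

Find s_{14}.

32813

1st diffs: 4, 28, 100, 244, 484, 844.
2nd diffs: 24, 72, 144, 240, 360.
3rd diffs: 48, 72, 96, 120.
4th diffs: 24, 24, 24 (constant).
So s_k = k^4 - 2k^3 - k^2 + 6k - 3.
Evaluating at k = 14 gives s_{14} = 32813.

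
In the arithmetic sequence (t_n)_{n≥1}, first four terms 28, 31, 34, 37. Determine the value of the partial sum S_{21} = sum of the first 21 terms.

Common difference d = 3.
t_n = 28 + (n - 1)·3.
t_{21} = 88; S = 21·(28 + 88)/2 = 1218.

1218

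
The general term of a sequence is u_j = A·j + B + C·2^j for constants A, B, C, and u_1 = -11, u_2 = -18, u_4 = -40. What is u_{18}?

-262238

Plug in j = 1, 2, 4: A + B + 2C = -11; 2A + B + 4C = -18; 4A + B + 16C = -40.
Subtracting the first from the second: A + 2C = -7.
Subtracting the second from the third: 2A + 12C = -22.
Solving: C = -1, A = -5, then B = -4.
Hence u_{18} = -5·18 + (-4) + (-1)·262144 = -262238.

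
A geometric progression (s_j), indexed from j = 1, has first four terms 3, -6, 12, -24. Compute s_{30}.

-1610612736

Common ratio r = -2.
s_j = 3·(-2)^(j-1).
s_{30} = 3·(-2)^29 = -1610612736.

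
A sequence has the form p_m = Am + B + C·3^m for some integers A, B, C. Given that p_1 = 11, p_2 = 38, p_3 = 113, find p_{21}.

41841412871

Write the equations: A + B + 3C = 11; 2A + B + 9C = 38; 3A + B + 27C = 113.
Subtracting the first from the second: A + 6C = 27.
Subtracting the second from the third: A + 18C = 75.
Solving: C = 4, A = 3, then B = -4.
Hence p_{21} = 3·21 + (-4) + 4·10460353203 = 41841412871.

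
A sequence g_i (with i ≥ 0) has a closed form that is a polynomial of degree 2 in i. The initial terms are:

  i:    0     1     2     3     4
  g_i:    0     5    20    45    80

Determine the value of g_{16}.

1280

1st diffs: 5, 15, 25, 35.
2nd diffs: 10, 10, 10 (constant).
Newton forward-difference form: g_i = 5·C(i,1) + 10·C(i,2).
At i = 16: i = 16, so g_{16} = 80 + 1200 = 1280.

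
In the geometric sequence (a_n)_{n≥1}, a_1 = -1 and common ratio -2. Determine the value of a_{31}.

a_n = (-1)·(-2)^(n-1).
a_{31} = (-1)·(-2)^30 = -1073741824.

-1073741824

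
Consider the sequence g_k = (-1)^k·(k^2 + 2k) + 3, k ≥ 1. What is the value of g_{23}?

-572

(-1)^23 = -1; k^2 + 2k at k=23 is 575; so g_{23} = -572.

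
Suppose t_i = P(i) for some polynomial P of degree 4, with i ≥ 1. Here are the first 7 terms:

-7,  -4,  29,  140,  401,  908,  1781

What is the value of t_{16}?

57788

1st diffs: 3, 33, 111, 261, 507, 873.
2nd diffs: 30, 78, 150, 246, 366.
3rd diffs: 48, 72, 96, 120.
4th diffs: 24, 24, 24 (constant).
Newton forward-difference form: t_i = -7 + 3·C(i-1,1) + 30·C(i-1,2) + 48·C(i-1,3) + 24·C(i-1,4).
At i = 16: i-1 = 15, so t_{16} = -7 + 45 + 3150 + 21840 + 32760 = 57788.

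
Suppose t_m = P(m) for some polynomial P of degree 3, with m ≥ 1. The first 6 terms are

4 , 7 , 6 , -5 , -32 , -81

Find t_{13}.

1st diffs: 3, -1, -11, -27, -49.
2nd diffs: -4, -10, -16, -22.
3rd diffs: -6, -6, -6 (constant).
Newton forward-difference form: t_m = 4 + 3·C(m-1,1) + (-4)·C(m-1,2) + (-6)·C(m-1,3).
At m = 13: m-1 = 12, so t_{13} = 4 + 36 - 264 - 1320 = -1544.

-1544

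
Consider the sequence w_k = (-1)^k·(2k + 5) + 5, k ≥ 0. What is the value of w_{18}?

(-1)^18 = 1; 2k + 5 at k=18 is 41; so w_{18} = 46.

46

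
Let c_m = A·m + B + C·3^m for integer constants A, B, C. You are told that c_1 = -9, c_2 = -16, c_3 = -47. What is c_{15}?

-28697747

The three given values yield: A + B + 3C = -9; 2A + B + 9C = -16; 3A + B + 27C = -47.
Subtracting the first from the second: A + 6C = -7.
Subtracting the second from the third: A + 18C = -31.
Solving: C = -2, A = 5, then B = -8.
Therefore c_{15} = 75 + (-8) + (-2)·14348907 = -28697747.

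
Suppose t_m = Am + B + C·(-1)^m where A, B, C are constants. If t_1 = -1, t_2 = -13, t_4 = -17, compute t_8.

-25

Write the equations: A + B - C = -1; 2A + B + C = -13; 4A + B + C = -17.
Subtracting the first from the second: A + 2C = -12.
Subtracting the second from the third: 2A = -4.
Solving: C = -5, A = -2, then B = -4.
So t_m = -2·m + (-4) + (-5)·(-1)^m; at m=8 this is -25.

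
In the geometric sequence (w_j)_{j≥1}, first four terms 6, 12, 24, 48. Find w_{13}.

24576

Common ratio r = 2.
w_j = 6·2^(j-1).
w_{13} = 6·2^12 = 24576.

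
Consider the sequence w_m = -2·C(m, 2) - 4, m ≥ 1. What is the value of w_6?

-34

C(6, 2) = 15, so w_6 = -34.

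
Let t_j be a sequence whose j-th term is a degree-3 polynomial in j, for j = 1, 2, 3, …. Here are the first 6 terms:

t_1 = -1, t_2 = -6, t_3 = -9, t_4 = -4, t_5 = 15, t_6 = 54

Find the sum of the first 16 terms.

11424

1st diffs: -5, -3, 5, 19, 39.
2nd diffs: 2, 8, 14, 20.
3rd diffs: 6, 6, 6 (constant).
Newton forward-difference form: t_j = -1 + (-5)·C(j-1,1) + 2·C(j-1,2) + 6·C(j-1,3).
Continuing: …, 119, 216, 351, 530, …, t_{16} = 2864.
Summing j = 1..16 (16 terms) gives 11424.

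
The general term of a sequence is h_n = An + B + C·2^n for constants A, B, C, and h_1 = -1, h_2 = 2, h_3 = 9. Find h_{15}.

At n = 1, 2, 3: A + B + 2C = -1; 2A + B + 4C = 2; 3A + B + 8C = 9.
Subtracting the first from the second: A + 2C = 3.
Subtracting the second from the third: A + 4C = 7.
Solving: C = 2, A = -1, then B = -4.
Therefore h_{15} = -15 + (-4) + 2·32768 = 65517.

65517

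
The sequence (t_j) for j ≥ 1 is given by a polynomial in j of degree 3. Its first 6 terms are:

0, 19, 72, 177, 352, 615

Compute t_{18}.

1st diffs: 19, 53, 105, 175, 263.
2nd diffs: 34, 52, 70, 88.
3rd diffs: 18, 18, 18 (constant).
Newton forward-difference form: t_j = 19·C(j-1,1) + 34·C(j-1,2) + 18·C(j-1,3).
At j = 18: j-1 = 17, so t_{18} = 323 + 4624 + 12240 = 17187.

17187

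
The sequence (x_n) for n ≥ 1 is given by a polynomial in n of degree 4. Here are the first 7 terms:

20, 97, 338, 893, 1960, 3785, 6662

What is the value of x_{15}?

118670

1st diffs: 77, 241, 555, 1067, 1825, 2877.
2nd diffs: 164, 314, 512, 758, 1052.
3rd diffs: 150, 198, 246, 294.
4th diffs: 48, 48, 48 (constant).
Newton forward-difference form: x_n = 20 + 77·C(n-1,1) + 164·C(n-1,2) + 150·C(n-1,3) + 48·C(n-1,4).
At n = 15: n-1 = 14, so x_{15} = 20 + 1078 + 14924 + 54600 + 48048 = 118670.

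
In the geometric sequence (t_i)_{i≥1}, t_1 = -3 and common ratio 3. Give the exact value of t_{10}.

-59049

t_i = (-3)·3^(i-1).
t_{10} = (-3)·3^9 = -59049.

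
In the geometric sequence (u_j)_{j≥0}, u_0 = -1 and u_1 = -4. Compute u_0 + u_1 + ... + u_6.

Common ratio r = 4.
u_j = (-1)·4^(j-0).
S = (-1)·(4^7 - 1)/(4 - 1) = (-1)·(16384 - 1)/(3) = -5461.

-5461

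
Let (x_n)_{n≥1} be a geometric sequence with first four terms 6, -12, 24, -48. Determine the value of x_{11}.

6144

Common ratio r = -2.
x_n = 6·(-2)^(n-1).
x_{11} = 6·(-2)^10 = 6144.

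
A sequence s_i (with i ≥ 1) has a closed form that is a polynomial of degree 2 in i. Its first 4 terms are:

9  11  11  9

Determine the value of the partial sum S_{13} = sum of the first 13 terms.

1st diffs: 2, 0, -2.
2nd diffs: -2, -2 (constant).
Newton forward-difference form: s_i = 9 + 2·C(i-1,1) + (-2)·C(i-1,2).
Continuing: …, 5, -1, -9, -19, …, s_{13} = -99.
Summing i = 1..13 (13 terms) gives -299.

-299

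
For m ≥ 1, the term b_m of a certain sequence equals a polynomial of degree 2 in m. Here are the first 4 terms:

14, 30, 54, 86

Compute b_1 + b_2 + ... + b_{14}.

1st diffs: 16, 24, 32.
2nd diffs: 8, 8 (constant).
Newton forward-difference form: b_m = 14 + 16·C(m-1,1) + 8·C(m-1,2).
Continuing: …, 126, 174, 230, 294, …, b_{14} = 846.
Summing m = 1..14 (14 terms) gives 4564.

4564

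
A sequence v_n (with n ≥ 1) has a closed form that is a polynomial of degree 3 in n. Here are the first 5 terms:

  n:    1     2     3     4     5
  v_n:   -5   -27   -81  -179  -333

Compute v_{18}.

1st diffs: -22, -54, -98, -154.
2nd diffs: -32, -44, -56.
3rd diffs: -12, -12 (constant).
Newton forward-difference form: v_n = -5 + (-22)·C(n-1,1) + (-32)·C(n-1,2) + (-12)·C(n-1,3).
At n = 18: n-1 = 17, so v_{18} = -5 - 374 - 4352 - 8160 = -12891.

-12891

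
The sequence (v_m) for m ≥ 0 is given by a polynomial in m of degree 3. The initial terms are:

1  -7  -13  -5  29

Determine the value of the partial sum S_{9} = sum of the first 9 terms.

1401

1st diffs: -8, -6, 8, 34.
2nd diffs: 2, 14, 26.
3rd diffs: 12, 12 (constant).
Newton forward-difference form: v_m = 1 + (-8)·C(m,1) + 2·C(m,2) + 12·C(m,3).
Continuing: 101, 223, 407, 665.
Summing m = 0..8 (9 terms) gives 1401.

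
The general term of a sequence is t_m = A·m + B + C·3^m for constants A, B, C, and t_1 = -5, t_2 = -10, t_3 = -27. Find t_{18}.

Write the equations: A + B + 3C = -5; 2A + B + 9C = -10; 3A + B + 27C = -27.
Subtracting the first from the second: A + 6C = -5.
Subtracting the second from the third: A + 18C = -17.
Solving: C = -1, A = 1, then B = -3.
Therefore t_{18} = 18 + (-3) + (-1)·387420489 = -387420474.

-387420474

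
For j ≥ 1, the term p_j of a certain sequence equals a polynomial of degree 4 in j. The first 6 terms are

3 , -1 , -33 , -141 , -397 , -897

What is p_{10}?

-8097

1st diffs: -4, -32, -108, -256, -500.
2nd diffs: -28, -76, -148, -244.
3rd diffs: -48, -72, -96.
4th diffs: -24, -24 (constant).
So p_j = -j^4 + 2j^3 - j^2 + 3.
Evaluating at j = 10 gives p_{10} = -8097.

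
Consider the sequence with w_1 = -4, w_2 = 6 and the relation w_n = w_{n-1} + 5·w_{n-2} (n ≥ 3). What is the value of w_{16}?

Applying the relation repeatedly:
w_3 = -14, w_4 = 16, w_5 = -54, …, w_{13} = -60964, w_{14} = -151434, w_{15} = -456254, w_{16} = -1213424.

-1213424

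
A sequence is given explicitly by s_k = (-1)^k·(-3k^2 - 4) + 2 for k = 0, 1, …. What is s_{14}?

(-1)^14 = 1; -3k^2 - 4 at k=14 is -592; so s_{14} = -590.

-590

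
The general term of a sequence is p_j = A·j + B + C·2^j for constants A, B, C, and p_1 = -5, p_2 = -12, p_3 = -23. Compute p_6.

Plug in j = 1, 2, 3: A + B + 2C = -5; 2A + B + 4C = -12; 3A + B + 8C = -23.
Subtracting the first from the second: A + 2C = -7.
Subtracting the second from the third: A + 4C = -11.
Solving: C = -2, A = -3, then B = 2.
So p_j = -3·j + 2 + (-2)·2^j; at j=6 this is -144.

-144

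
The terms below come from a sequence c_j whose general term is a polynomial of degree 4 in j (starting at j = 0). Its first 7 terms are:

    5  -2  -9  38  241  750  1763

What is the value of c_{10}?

1st diffs: -7, -7, 47, 203, 509, 1013.
2nd diffs: 0, 54, 156, 306, 504.
3rd diffs: 54, 102, 150, 198.
4th diffs: 48, 48, 48 (constant).
So c_j = 2j^4 - 3j^3 - 5j^2 - j + 5.
Evaluating at j = 10 gives c_{10} = 16495.

16495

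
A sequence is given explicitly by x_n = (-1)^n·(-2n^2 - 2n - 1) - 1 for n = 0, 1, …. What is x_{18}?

-686

(-1)^18 = 1; -2n^2 - 2n - 1 at n=18 is -685; so x_{18} = -686.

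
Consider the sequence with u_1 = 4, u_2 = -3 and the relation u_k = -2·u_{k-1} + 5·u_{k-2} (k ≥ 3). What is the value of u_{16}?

Applying the relation repeatedly:
u_3 = 26; u_4 = -67; u_5 = 264; …; u_{13} = 5097424; u_{14} = -17582583; u_{15} = 60652286; u_{16} = -209217487.

-209217487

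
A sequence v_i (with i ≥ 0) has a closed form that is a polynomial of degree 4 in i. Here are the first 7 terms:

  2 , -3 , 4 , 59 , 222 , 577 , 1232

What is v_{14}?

38152

1st diffs: -5, 7, 55, 163, 355, 655.
2nd diffs: 12, 48, 108, 192, 300.
3rd diffs: 36, 60, 84, 108.
4th diffs: 24, 24, 24 (constant).
So v_i = i^4 - i^2 - 5i + 2.
Evaluating at i = 14 gives v_{14} = 38152.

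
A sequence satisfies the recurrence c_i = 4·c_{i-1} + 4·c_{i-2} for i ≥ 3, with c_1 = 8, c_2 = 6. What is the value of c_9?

Applying the relation repeatedly:
c_3 = 56, c_4 = 248, c_5 = 1216, c_6 = 5856, c_7 = 28288, c_8 = 136576, c_9 = 659456.

659456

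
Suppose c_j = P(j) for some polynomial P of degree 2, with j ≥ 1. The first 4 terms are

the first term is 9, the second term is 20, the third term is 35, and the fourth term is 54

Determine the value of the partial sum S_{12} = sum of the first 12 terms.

1st diffs: 11, 15, 19.
2nd diffs: 4, 4 (constant).
Newton forward-difference form: c_j = 9 + 11·C(j-1,1) + 4·C(j-1,2).
Continuing: …, 77, 104, 135, 170, …, c_{12} = 350.
Summing j = 1..12 (12 terms) gives 1714.

1714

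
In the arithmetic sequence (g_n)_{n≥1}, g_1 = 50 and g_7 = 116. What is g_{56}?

655

Common difference d = (116 - 50) / (7 - 1) = 11.
g_n = 50 + (n - 1)·11.
g_{56} = 50 + 55·11 = 655.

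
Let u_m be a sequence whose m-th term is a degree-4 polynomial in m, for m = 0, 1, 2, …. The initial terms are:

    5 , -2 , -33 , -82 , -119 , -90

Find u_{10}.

1st diffs: -7, -31, -49, -37, 29.
2nd diffs: -24, -18, 12, 66.
3rd diffs: 6, 30, 54.
4th diffs: 24, 24 (constant).
So u_m = m^4 - 5m^3 - 4m^2 + m + 5.
Evaluating at m = 10 gives u_{10} = 4615.

4615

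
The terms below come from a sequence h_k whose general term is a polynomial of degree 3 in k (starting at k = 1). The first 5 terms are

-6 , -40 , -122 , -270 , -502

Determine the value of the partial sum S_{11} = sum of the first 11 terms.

1st diffs: -34, -82, -148, -232.
2nd diffs: -48, -66, -84.
3rd diffs: -18, -18 (constant).
Newton forward-difference form: h_k = -6 + (-34)·C(k-1,1) + (-48)·C(k-1,2) + (-18)·C(k-1,3).
Continuing: …, -836, -1290, -1882, -2630, …, h_{11} = -4666.
Summing k = 1..11 (11 terms) gives -15796.

-15796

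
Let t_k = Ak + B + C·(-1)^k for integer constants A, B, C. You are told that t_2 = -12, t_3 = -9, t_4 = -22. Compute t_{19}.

-89

Write the equations: 2A + B + C = -12; 3A + B - C = -9; 4A + B + C = -22.
Subtracting the first from the second: A - 2C = 3.
Subtracting the second from the third: A + 2C = -13.
Solving: C = -4, A = -5, then B = 2.
Therefore t_{19} = -95 + 2 + (-4)·(-1) = -89.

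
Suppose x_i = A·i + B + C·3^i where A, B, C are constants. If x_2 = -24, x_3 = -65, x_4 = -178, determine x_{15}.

At i = 2, 3, 4: 2A + B + 9C = -24; 3A + B + 27C = -65; 4A + B + 81C = -178.
Subtracting the first from the second: A + 18C = -41.
Subtracting the second from the third: A + 54C = -113.
Solving: C = -2, A = -5, then B = 4.
So x_i = -5·i + 4 + (-2)·3^i; at i=15 this is -28697885.

-28697885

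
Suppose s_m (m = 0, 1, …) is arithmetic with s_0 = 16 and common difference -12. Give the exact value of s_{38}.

-440

s_m = 16 + (m - 0)·(-12).
s_{38} = 16 + 38·(-12) = -440.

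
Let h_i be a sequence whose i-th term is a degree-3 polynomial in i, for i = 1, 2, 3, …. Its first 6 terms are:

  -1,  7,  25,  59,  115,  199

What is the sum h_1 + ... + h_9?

1st diffs: 8, 18, 34, 56, 84.
2nd diffs: 10, 16, 22, 28.
3rd diffs: 6, 6, 6 (constant).
Newton forward-difference form: h_i = -1 + 8·C(i-1,1) + 10·C(i-1,2) + 6·C(i-1,3).
Continuing: 317, 475, 679.
Summing i = 1..9 (9 terms) gives 1875.

1875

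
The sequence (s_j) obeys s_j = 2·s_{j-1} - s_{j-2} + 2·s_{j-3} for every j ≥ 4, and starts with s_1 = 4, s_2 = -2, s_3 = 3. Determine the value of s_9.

s_4 = 16  s_5 = 25  s_6 = 40  s_7 = 87  s_8 = 184  s_9 = 361.

361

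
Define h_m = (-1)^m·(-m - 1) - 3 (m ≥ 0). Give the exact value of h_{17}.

(-1)^17 = -1; -m - 1 at m=17 is -18; so h_{17} = 15.

15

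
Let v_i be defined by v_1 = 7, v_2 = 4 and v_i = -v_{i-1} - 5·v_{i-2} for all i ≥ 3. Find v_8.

1964

Step forward from the initial values:
v_3 = -39, v_4 = 19, v_5 = 176, v_6 = -271, v_7 = -609, v_8 = 1964.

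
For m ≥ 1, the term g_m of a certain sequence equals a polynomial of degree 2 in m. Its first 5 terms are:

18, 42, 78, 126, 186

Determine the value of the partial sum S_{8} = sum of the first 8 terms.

1488

1st diffs: 24, 36, 48, 60.
2nd diffs: 12, 12, 12 (constant).
So g_m = 6m^2 + 6m + 6.
Continuing: 258, 342, 438.
Summing m = 1..8 (8 terms) gives 1488.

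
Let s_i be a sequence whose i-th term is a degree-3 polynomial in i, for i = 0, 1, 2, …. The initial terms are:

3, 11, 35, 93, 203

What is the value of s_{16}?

12131

1st diffs: 8, 24, 58, 110.
2nd diffs: 16, 34, 52.
3rd diffs: 18, 18 (constant).
Newton forward-difference form: s_i = 3 + 8·C(i,1) + 16·C(i,2) + 18·C(i,3).
At i = 16: i = 16, so s_{16} = 3 + 128 + 1920 + 10080 = 12131.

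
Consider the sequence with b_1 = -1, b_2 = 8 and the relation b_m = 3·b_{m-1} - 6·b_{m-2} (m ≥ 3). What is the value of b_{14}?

Compute successive terms:
b_3 = 30; b_4 = 42; b_5 = -54; …; b_{11} = 18954; b_{12} = -37422; b_{13} = -225990; b_{14} = -453438.

-453438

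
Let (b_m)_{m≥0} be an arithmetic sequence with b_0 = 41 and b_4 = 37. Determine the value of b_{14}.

27

Common difference d = (37 - 41) / (4 - 0) = -1.
b_m = 41 + (m - 0)·(-1).
b_{14} = 41 + 14·(-1) = 27.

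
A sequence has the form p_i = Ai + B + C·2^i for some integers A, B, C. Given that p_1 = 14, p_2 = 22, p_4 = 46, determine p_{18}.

The three given values yield: A + B + 2C = 14; 2A + B + 4C = 22; 4A + B + 16C = 46.
Subtracting the first from the second: A + 2C = 8.
Subtracting the second from the third: 2A + 12C = 24.
Solving: C = 1, A = 6, then B = 6.
So p_i = 6·i + 6 + 1·2^i; at i=18 this is 262258.

262258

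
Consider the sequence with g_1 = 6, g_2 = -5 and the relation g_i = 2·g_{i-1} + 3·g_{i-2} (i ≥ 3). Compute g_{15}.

Compute successive terms:
g_3 = 8; g_4 = 1; g_5 = 26; …; g_{12} = 44281; g_{13} = 132866; g_{14} = 398575; g_{15} = 1195748.
(Characteristic roots are 3 and -1.)

1195748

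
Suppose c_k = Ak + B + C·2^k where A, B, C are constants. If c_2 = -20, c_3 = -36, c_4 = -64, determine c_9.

-1572

At k = 2, 3, 4: 2A + B + 4C = -20; 3A + B + 8C = -36; 4A + B + 16C = -64.
Subtracting the first from the second: A + 4C = -16.
Subtracting the second from the third: A + 8C = -28.
Solving: C = -3, A = -4, then B = 0.
Hence c_9 = -4·9 + 0 + (-3)·512 = -1572.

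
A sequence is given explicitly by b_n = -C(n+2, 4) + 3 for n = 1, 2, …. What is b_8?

C(10, 4) = 210, so b_8 = -207.

-207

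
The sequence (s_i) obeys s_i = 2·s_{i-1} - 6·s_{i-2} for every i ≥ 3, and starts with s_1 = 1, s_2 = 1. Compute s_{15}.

Iterate the recurrence:
s_3 = -4  s_4 = -14  s_5 = -4  …  s_{12} = 18976  s_{13} = 15296  s_{14} = -83264  s_{15} = -258304.

-258304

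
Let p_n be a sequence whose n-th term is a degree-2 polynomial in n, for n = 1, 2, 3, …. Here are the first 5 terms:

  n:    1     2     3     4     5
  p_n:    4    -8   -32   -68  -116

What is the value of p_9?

1st diffs: -12, -24, -36, -48.
2nd diffs: -12, -12, -12 (constant).
Newton forward-difference form: p_n = 4 + (-12)·C(n-1,1) + (-12)·C(n-1,2).
At n = 9: n-1 = 8, so p_9 = 4 - 96 - 336 = -428.

-428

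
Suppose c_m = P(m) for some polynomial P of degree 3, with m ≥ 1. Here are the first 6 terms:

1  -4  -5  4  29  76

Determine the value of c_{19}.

1st diffs: -5, -1, 9, 25, 47.
2nd diffs: 4, 10, 16, 22.
3rd diffs: 6, 6, 6 (constant).
Newton forward-difference form: c_m = 1 + (-5)·C(m-1,1) + 4·C(m-1,2) + 6·C(m-1,3).
At m = 19: m-1 = 18, so c_{19} = 1 - 90 + 612 + 4896 = 5419.

5419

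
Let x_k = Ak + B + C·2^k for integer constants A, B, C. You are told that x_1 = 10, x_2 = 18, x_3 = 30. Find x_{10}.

2090

At k = 1, 2, 3: A + B + 2C = 10; 2A + B + 4C = 18; 3A + B + 8C = 30.
Subtracting the first from the second: A + 2C = 8.
Subtracting the second from the third: A + 4C = 12.
Solving: C = 2, A = 4, then B = 2.
Hence x_{10} = 4·10 + 2 + 2·1024 = 2090.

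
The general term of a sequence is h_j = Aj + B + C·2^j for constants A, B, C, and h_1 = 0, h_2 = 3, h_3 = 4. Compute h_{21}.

-2097050

The three given values yield: A + B + 2C = 0; 2A + B + 4C = 3; 3A + B + 8C = 4.
Subtracting the first from the second: A + 2C = 3.
Subtracting the second from the third: A + 4C = 1.
Solving: C = -1, A = 5, then B = -3.
Hence h_{21} = 5·21 + (-3) + (-1)·2097152 = -2097050.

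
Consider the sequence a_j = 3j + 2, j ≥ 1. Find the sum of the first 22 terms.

803

Over j = 1..22: Σj = 253.
Total = (3)·253 + (2)·22 = 803.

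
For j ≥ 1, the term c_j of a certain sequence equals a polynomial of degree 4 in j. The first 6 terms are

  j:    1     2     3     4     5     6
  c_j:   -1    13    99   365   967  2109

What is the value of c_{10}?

17837

1st diffs: 14, 86, 266, 602, 1142.
2nd diffs: 72, 180, 336, 540.
3rd diffs: 108, 156, 204.
4th diffs: 48, 48 (constant).
Newton forward-difference form: c_j = -1 + 14·C(j-1,1) + 72·C(j-1,2) + 108·C(j-1,3) + 48·C(j-1,4).
At j = 10: j-1 = 9, so c_{10} = -1 + 126 + 2592 + 9072 + 6048 = 17837.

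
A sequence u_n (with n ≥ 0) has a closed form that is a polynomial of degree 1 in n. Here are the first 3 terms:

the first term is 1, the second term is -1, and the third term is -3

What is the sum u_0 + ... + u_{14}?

-195

1st diffs: -2, -2 (constant).
So u_n = -2n + 1.
Continuing: …, -5, -7, -9, -11, …, u_{14} = -27.
Summing n = 0..14 (15 terms) gives -195.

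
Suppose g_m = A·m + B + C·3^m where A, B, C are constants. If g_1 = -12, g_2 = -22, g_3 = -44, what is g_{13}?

At m = 1, 2, 3: A + B + 3C = -12; 2A + B + 9C = -22; 3A + B + 27C = -44.
Subtracting the first from the second: A + 6C = -10.
Subtracting the second from the third: A + 18C = -22.
Solving: C = -1, A = -4, then B = -5.
Hence g_{13} = -4·13 + (-5) + (-1)·1594323 = -1594380.

-1594380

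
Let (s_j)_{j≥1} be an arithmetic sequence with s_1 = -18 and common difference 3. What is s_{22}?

45

s_j = -18 + (j - 1)·3.
s_{22} = -18 + 21·3 = 45.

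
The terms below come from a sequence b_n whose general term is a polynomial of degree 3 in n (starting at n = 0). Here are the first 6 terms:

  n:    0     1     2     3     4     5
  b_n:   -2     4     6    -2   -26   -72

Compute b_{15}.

1st diffs: 6, 2, -8, -24, -46.
2nd diffs: -4, -10, -16, -22.
3rd diffs: -6, -6, -6 (constant).
So b_n = -n^3 + n^2 + 6n - 2.
Evaluating at n = 15 gives b_{15} = -3062.

-3062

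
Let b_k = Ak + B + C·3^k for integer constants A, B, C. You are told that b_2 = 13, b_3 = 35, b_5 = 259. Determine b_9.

19715

Plug in k = 2, 3, 5: 2A + B + 9C = 13; 3A + B + 27C = 35; 5A + B + 243C = 259.
Subtracting the first from the second: A + 18C = 22.
Subtracting the second from the third: 2A + 216C = 224.
Solving: C = 1, A = 4, then B = -4.
So b_k = 4·k + (-4) + 1·3^k; at k=9 this is 19715.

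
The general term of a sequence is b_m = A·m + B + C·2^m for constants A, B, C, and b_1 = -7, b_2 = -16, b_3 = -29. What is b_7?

-289

At m = 1, 2, 3: A + B + 2C = -7; 2A + B + 4C = -16; 3A + B + 8C = -29.
Subtracting the first from the second: A + 2C = -9.
Subtracting the second from the third: A + 4C = -13.
Solving: C = -2, A = -5, then B = 2.
Hence b_7 = -5·7 + 2 + (-2)·128 = -289.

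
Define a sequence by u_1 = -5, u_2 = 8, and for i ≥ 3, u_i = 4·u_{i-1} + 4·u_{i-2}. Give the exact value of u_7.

Applying the relation repeatedly:
u_3 = 12; u_4 = 80; u_5 = 368; u_6 = 1792; u_7 = 8640.

8640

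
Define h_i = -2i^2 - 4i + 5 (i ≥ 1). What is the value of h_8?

h_8 = -2·8^2 - 4·8 + 5 = -155.

-155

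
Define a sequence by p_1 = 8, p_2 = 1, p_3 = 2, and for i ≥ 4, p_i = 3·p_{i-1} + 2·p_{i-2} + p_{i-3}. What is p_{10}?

Compute successive terms:
p_4 = 16, p_5 = 53, p_6 = 193, p_7 = 701, p_8 = 2542, p_9 = 9221, p_{10} = 33448.

33448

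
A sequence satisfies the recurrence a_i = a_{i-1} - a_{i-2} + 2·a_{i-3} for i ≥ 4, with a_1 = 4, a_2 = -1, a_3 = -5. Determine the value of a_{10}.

-20

a_4 = 4; a_5 = 7; a_6 = -7; a_7 = -6; a_8 = 15; a_9 = 7; a_{10} = -20.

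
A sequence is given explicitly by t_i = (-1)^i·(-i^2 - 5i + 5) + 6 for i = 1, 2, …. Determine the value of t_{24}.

-685

(-1)^24 = 1; -i^2 - 5i + 5 at i=24 is -691; so t_{24} = -685.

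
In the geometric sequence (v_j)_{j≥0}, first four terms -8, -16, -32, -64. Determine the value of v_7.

Common ratio r = 2.
v_j = (-8)·2^(j-0).
v_7 = (-8)·2^7 = -1024.

-1024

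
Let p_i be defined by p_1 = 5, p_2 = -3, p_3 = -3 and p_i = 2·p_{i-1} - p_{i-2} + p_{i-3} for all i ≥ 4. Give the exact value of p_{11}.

p_4 = 2;  p_5 = 4;  p_6 = 3;  p_7 = 4;  p_8 = 9;  p_9 = 17;  p_{10} = 29;  p_{11} = 50.

50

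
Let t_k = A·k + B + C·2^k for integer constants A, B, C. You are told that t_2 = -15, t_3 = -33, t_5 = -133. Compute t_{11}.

-8209

At k = 2, 3, 5: 2A + B + 4C = -15; 3A + B + 8C = -33; 5A + B + 32C = -133.
Subtracting the first from the second: A + 4C = -18.
Subtracting the second from the third: 2A + 24C = -100.
Solving: C = -4, A = -2, then B = 5.
Hence t_{11} = -2·11 + 5 + (-4)·2048 = -8209.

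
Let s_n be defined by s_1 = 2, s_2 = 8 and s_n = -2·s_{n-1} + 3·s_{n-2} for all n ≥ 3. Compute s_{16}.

s_3 = -10  s_4 = 44  s_5 = -118  …  s_{13} = -797158  s_{14} = 2391488  s_{15} = -7174450  s_{16} = 21523364.
(Characteristic roots are 1 and -3.)

21523364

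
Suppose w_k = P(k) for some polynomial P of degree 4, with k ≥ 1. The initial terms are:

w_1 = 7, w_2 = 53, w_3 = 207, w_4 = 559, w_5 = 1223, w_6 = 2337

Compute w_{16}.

1st diffs: 46, 154, 352, 664, 1114.
2nd diffs: 108, 198, 312, 450.
3rd diffs: 90, 114, 138.
4th diffs: 24, 24 (constant).
Newton forward-difference form: w_k = 7 + 46·C(k-1,1) + 108·C(k-1,2) + 90·C(k-1,3) + 24·C(k-1,4).
At k = 16: k-1 = 15, so w_{16} = 7 + 690 + 11340 + 40950 + 32760 = 85747.

85747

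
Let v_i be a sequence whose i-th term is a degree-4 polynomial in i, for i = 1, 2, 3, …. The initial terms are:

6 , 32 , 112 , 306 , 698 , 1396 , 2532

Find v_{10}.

10248

1st diffs: 26, 80, 194, 392, 698, 1136.
2nd diffs: 54, 114, 198, 306, 438.
3rd diffs: 60, 84, 108, 132.
4th diffs: 24, 24, 24 (constant).
Newton forward-difference form: v_i = 6 + 26·C(i-1,1) + 54·C(i-1,2) + 60·C(i-1,3) + 24·C(i-1,4).
At i = 10: i-1 = 9, so v_{10} = 6 + 234 + 1944 + 5040 + 3024 = 10248.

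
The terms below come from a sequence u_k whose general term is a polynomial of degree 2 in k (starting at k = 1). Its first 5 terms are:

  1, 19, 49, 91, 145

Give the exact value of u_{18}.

1st diffs: 18, 30, 42, 54.
2nd diffs: 12, 12, 12 (constant).
So u_k = 6k^2 - 5.
Evaluating at k = 18 gives u_{18} = 1939.

1939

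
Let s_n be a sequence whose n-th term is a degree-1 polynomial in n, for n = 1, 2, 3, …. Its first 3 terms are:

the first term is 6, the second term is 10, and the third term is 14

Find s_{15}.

62

1st diffs: 4, 4 (constant).
So s_n = 4n + 2.
Evaluating at n = 15 gives s_{15} = 62.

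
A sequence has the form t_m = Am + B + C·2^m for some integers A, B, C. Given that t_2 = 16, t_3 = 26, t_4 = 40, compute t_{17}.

At m = 2, 3, 4: 2A + B + 4C = 16; 3A + B + 8C = 26; 4A + B + 16C = 40.
Subtracting the first from the second: A + 4C = 10.
Subtracting the second from the third: A + 8C = 14.
Solving: C = 1, A = 6, then B = 0.
Hence t_{17} = 6·17 + 0 + 1·131072 = 131174.

131174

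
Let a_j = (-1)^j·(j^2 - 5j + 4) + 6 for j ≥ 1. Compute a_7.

(-1)^7 = -1; j^2 - 5j + 4 at j=7 is 18; so a_7 = -12.

-12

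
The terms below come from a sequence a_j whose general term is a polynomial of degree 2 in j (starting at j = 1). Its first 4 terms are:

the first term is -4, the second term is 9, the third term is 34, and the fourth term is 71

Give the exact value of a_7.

254

1st diffs: 13, 25, 37.
2nd diffs: 12, 12 (constant).
So a_j = 6j^2 - 5j - 5.
Evaluating at j = 7 gives a_7 = 254.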